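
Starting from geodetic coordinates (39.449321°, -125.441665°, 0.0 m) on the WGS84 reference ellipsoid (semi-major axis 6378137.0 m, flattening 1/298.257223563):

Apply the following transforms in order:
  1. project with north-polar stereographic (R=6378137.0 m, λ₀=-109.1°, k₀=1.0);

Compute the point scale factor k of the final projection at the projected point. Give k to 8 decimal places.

start: φ=39.449321°, λ=-125.441665°, h=0.000 m
→ into stereo (λ₀=-109.1°): φ=39.44932100°, λ−λ₀=-16.34166500°
scale k = 1.22294580

1.22294580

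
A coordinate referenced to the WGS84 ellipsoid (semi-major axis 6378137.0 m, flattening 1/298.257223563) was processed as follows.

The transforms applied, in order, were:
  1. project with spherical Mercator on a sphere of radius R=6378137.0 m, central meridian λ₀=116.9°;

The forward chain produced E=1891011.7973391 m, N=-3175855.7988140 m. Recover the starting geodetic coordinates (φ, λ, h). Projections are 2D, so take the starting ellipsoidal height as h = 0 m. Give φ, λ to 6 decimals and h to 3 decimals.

φ=-27.418500°, λ=133.887248°, h=0.000 m

start: E=1891011.7973, N=-3175855.7988 m
→ merc⁻¹: φ=-27.41850000°, λ=133.88724800°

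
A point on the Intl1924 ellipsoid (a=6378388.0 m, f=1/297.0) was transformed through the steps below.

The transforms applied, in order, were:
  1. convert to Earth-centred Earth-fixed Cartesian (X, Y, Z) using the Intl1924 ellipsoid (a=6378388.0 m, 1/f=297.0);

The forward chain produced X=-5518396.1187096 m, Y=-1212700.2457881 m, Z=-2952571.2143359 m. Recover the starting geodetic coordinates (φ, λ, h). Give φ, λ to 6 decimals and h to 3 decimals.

start: X=-5518396.1187, Y=-1212700.2458, Z=-2952571.2143 m
→ geod (Bowring, a=6378388.000): φ=-27.74922900°, λ=-167.60592100°, h=1267.5790 m

φ=-27.749229°, λ=-167.605921°, h=1267.579 m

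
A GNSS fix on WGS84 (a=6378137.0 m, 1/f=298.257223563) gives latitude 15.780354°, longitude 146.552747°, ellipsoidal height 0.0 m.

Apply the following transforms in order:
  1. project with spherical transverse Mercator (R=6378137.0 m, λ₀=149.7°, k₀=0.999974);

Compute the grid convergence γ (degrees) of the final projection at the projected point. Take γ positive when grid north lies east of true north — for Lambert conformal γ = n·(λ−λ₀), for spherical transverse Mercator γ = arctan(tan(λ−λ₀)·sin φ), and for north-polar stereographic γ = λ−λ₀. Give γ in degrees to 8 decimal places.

start: φ=15.780354°, λ=146.552747°, h=0.000 m
→ into tm (λ₀=149.7°): φ=15.78035400°, λ−λ₀=-3.14725300°
convergence γ = -0.85669442°

-0.85669442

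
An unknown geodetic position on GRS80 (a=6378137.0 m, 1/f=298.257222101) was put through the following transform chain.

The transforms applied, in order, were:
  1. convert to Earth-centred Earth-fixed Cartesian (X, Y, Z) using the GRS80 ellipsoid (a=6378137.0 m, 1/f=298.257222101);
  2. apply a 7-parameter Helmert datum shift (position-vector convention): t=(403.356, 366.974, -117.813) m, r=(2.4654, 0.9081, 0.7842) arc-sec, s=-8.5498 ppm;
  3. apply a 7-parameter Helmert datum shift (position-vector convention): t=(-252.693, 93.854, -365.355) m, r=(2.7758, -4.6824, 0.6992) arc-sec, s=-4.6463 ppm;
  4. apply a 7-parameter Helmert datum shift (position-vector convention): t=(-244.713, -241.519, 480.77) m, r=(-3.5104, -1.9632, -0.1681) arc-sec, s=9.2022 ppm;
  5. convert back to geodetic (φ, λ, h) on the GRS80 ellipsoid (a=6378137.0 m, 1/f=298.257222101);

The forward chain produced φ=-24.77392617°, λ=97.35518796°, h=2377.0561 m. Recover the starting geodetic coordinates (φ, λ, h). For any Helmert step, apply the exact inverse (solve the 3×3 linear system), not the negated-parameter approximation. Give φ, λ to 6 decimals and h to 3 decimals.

φ=-24.775048°, λ=97.354931°, h=2193.181 m

start: φ=-24.773926°, λ=97.355188°, h=2377.056 m
→ ECEF (a=6378137.000, f=1/298.257222101): X=-742094.6748, Y=5749013.3072, Z=-2657353.5346
→ Helmert⁻¹: X=-741873.1163, Y=5749246.5475, Z=-2657704.9400
→ Helmert⁻¹: X=-741664.7063, Y=5749146.1580, Z=-2657412.4643
→ Helmert⁻¹: X=-742040.8510, Y=5748799.3938, Z=-2657389.3508
→ geod (Bowring, a=6378137.000): φ=-24.77504800°, λ=97.35493100°, h=2193.1810 m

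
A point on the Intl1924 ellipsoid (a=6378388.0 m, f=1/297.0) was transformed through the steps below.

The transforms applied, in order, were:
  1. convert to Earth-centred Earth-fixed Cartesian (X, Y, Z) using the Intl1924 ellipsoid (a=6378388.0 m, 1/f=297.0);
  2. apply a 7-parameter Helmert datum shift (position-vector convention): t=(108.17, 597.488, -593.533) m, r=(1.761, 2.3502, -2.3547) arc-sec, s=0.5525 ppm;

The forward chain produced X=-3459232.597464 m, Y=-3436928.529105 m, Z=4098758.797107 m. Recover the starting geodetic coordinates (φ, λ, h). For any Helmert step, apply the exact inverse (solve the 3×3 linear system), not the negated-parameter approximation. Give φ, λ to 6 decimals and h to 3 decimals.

φ=40.239865°, λ=-135.181250°, h=1422.275 m

start: X=-3459232.5975, Y=-3436928.5291, Z=4098758.7971 m
→ Helmert⁻¹: X=-3459346.3219, Y=-3437528.6111, Z=4099339.9972
→ geod (Bowring, a=6378388.000): φ=40.23986500°, λ=-135.18125000°, h=1422.2750 m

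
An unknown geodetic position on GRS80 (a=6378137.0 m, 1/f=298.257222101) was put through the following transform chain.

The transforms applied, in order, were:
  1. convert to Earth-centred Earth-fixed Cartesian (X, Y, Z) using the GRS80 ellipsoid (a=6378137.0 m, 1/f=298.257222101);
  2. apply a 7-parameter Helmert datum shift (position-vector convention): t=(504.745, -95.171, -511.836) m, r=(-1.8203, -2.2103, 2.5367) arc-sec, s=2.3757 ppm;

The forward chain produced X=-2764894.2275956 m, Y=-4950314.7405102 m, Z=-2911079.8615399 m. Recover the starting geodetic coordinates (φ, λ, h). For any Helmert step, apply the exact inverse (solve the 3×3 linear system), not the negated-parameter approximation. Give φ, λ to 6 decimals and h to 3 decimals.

φ=-27.328323°, λ=-119.190652°, h=-17.221 m

start: X=-2764894.2276, Y=-4950314.7405, Z=-2911079.8615 m
→ Helmert⁻¹: X=-2765484.4704, Y=-4950148.1126, Z=-2910575.1618
→ geod (Bowring, a=6378137.000): φ=-27.32832300°, λ=-119.19065200°, h=-17.2210 m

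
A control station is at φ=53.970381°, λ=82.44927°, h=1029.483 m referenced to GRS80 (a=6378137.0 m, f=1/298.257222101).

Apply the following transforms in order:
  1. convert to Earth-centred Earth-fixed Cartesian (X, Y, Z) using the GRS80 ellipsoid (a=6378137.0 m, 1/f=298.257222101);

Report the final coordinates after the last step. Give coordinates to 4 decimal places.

start: φ=53.970381°, λ=82.449270°, h=1029.483 m
→ ECEF (a=6378137.000, f=1/298.257222101): X=494142.9580, Y=3727879.6881, Z=5135637.9263

X=494142.9580 m, Y=3727879.6881 m, Z=5135637.9263 m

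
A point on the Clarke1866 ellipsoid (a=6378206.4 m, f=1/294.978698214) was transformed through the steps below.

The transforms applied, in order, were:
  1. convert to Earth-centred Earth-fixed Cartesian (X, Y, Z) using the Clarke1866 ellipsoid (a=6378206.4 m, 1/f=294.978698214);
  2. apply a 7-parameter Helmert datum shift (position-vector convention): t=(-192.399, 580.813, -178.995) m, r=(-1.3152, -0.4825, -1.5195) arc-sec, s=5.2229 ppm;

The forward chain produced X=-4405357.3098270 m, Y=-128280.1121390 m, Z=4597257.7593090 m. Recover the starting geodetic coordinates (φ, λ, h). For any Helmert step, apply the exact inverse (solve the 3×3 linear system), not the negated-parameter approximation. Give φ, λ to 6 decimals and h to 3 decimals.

φ=46.405698°, λ=-178.323641°, h=1612.307 m

start: X=-4405357.3098, Y=-128280.1121, Z=4597257.7593 m
→ Helmert⁻¹: X=-4405130.1991, Y=-128922.0180, Z=4597422.2250
→ geod (Bowring, a=6378206.400): φ=46.40569800°, λ=-178.32364100°, h=1612.3070 m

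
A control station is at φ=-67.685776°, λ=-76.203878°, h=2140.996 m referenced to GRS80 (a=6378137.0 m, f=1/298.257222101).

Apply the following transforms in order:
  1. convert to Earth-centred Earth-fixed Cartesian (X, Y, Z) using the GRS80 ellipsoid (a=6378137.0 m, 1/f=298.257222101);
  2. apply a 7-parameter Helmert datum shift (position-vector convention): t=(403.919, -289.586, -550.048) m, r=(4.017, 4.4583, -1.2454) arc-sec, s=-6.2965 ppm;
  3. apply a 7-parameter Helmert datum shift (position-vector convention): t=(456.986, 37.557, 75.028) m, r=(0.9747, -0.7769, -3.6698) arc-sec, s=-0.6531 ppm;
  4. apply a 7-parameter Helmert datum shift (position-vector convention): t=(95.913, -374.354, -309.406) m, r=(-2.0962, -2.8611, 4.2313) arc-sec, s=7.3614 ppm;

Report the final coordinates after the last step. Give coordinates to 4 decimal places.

start: φ=-67.685776°, λ=-76.203878°, h=2140.996 m
→ ECEF (a=6378137.000, f=1/298.257222101): X=579349.8165, Y=-2359379.3022, Z=-5879855.9815
→ Helmert 7p (PV): X=579608.7531, Y=-2359543.0211, Z=-5880427.4777
→ Helmert 7p (PV): X=580045.5290, Y=-2359486.4475, Z=-5880357.5761
→ Helmert 7p (PV): X=580275.6817, Y=-2359926.0321, Z=-5880678.2450

X=580275.6817 m, Y=-2359926.0321 m, Z=-5880678.2450 m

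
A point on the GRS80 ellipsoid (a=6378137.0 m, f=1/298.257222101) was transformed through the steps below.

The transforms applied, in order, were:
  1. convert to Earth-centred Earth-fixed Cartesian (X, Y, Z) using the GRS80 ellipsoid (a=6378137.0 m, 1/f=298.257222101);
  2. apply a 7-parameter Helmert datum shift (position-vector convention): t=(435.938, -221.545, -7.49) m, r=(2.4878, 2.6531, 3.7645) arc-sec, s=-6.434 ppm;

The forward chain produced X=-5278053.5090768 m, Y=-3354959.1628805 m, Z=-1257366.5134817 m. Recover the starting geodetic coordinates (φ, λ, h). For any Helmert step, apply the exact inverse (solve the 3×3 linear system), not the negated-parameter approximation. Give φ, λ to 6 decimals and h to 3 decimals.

φ=-11.441927°, λ=-147.562899°, h=2211.144 m

start: X=-5278053.5091, Y=-3354959.1629, Z=-1257366.5135 m
→ Helmert⁻¹: X=-5278568.4613, Y=-3354678.0299, Z=-1257394.5480
→ geod (Bowring, a=6378137.000): φ=-11.44192700°, λ=-147.56289900°, h=2211.1440 m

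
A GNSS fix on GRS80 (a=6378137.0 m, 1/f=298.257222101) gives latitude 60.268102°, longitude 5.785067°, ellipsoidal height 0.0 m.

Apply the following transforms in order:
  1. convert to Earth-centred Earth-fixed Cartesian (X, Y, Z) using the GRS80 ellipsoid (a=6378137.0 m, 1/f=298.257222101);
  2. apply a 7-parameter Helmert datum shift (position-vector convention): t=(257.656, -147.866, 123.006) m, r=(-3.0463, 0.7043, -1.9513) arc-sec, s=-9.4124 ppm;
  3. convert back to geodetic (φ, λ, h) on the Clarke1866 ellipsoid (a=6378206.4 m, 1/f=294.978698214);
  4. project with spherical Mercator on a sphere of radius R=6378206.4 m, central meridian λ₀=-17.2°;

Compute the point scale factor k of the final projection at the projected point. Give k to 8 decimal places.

start: φ=60.268102°, λ=5.785067°, h=0.000 m
→ ECEF (a=6378137.000, f=1/298.257222101): X=3155050.2700, Y=319647.5564, Z=5515351.7895
→ Helmert 7p (PV): X=3155300.0855, Y=319548.2895, Z=5515407.3890
→ geod (Bowring, a=6378206.400): φ=60.26833270°, λ=5.78282784°, h=276.4300 m
→ into merc (λ₀=-17.2°): φ=60.26833270°, λ−λ₀=22.98282784°
scale k = 2.01637830

2.01637830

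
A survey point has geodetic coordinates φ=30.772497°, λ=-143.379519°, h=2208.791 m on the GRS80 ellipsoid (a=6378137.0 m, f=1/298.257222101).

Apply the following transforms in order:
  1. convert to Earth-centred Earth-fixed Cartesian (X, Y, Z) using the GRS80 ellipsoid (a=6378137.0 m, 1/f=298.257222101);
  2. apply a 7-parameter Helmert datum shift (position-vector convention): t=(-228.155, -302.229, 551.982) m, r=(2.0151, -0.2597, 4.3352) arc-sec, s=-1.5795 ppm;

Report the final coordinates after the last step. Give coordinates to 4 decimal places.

start: φ=30.772497°, λ=-143.379519°, h=2208.791 m
→ ECEF (a=6378137.000, f=1/298.257222101): X=-4403758.6750, Y=-3272962.8789, Z=3245377.8011
→ Helmert 7p (PV): X=-4403915.1705, Y=-3273384.2003, Z=3245887.1373

X=-4403915.1705 m, Y=-3273384.2003 m, Z=3245887.1373 m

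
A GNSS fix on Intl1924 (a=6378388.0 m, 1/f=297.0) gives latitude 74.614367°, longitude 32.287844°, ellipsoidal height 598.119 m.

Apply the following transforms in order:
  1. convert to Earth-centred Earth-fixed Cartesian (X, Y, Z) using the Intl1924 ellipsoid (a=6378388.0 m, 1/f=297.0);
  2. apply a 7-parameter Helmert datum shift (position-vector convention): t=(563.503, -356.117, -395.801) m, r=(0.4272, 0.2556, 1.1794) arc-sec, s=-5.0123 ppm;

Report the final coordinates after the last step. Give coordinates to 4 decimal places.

start: φ=74.614367°, λ=32.287844°, h=598.119 m
→ ECEF (a=6378388.000, f=1/297.0): X=1435235.2466, Y=906891.9210, Z=6128209.8819
→ Helmert 7p (PV): X=1435793.9642, Y=906526.7726, Z=6127783.4643

X=1435793.9642 m, Y=906526.7726 m, Z=6127783.4643 m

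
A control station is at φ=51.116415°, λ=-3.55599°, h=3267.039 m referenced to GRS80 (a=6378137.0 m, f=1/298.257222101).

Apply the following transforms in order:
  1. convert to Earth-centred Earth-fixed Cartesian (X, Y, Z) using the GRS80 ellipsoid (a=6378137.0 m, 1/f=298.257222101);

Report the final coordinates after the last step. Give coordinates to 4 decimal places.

start: φ=51.116415°, λ=-3.555990°, h=3267.039 m
→ ECEF (a=6378137.000, f=1/298.257222101): X=4006280.0345, Y=-248964.4418, Z=4944227.9178

X=4006280.0345 m, Y=-248964.4418 m, Z=4944227.9178 m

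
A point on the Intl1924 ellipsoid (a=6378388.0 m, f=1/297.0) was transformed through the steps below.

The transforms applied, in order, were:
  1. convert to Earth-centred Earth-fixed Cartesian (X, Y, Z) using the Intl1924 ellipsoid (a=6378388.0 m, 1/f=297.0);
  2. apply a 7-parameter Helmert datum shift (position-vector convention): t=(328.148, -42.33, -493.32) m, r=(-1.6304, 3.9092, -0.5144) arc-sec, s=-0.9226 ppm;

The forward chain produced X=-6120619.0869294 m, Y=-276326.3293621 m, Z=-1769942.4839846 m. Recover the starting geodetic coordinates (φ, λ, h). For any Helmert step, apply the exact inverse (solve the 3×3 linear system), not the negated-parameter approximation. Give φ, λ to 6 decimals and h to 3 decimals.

start: X=-6120619.0869, Y=-276326.3294, Z=-1769942.4840 m
→ Helmert⁻¹: X=-6120918.6556, Y=-276285.5317, Z=-1769568.9861
→ geod (Bowring, a=6378388.000): φ=-16.21243600°, λ=-177.41554200°, h=839.5510 m

φ=-16.212436°, λ=-177.415542°, h=839.551 m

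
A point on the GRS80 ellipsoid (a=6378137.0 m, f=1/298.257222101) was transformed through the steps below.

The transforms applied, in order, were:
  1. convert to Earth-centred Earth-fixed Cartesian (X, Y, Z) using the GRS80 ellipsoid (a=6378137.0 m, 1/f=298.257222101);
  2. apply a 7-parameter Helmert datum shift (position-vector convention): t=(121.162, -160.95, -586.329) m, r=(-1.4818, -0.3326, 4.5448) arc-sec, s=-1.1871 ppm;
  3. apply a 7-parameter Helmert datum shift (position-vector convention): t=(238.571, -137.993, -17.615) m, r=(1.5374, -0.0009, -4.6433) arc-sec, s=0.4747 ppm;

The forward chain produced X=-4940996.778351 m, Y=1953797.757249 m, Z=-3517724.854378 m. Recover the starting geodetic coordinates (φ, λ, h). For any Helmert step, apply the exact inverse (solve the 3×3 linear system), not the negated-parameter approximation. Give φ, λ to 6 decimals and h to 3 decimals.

start: X=-4940996.7784, Y=1953797.7572, Z=-3517724.8544 m
→ Helmert⁻¹: X=-4941277.0017, Y=1953797.3685, Z=-3517720.1106
→ Helmert⁻¹: X=-4941366.6448, Y=1954094.7820, Z=-3517115.9508
→ geod (Bowring, a=6378137.000): φ=-33.67766600°, λ=158.42336600°, h=660.2960 m

φ=-33.677666°, λ=158.423366°, h=660.296 m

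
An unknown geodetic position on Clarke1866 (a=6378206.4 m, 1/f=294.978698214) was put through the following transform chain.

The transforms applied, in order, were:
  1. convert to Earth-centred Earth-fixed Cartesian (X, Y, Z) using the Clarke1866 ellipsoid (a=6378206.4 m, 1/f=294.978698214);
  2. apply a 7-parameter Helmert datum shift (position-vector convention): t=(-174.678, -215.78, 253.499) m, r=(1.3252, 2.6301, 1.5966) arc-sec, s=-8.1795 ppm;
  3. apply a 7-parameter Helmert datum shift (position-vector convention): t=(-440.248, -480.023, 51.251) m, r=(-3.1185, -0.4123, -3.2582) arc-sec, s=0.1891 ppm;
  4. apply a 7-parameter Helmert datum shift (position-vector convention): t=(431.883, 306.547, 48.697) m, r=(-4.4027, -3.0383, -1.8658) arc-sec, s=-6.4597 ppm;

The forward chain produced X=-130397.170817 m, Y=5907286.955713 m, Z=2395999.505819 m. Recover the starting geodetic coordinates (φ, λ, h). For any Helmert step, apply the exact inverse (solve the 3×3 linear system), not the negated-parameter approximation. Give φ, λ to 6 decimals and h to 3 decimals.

start: X=-130397.1708, Y=5907286.9557, Z=2395999.5058 m
→ Helmert⁻¹: X=-130848.0366, Y=5906966.2383, Z=2396094.2970
→ Helmert⁻¹: X=-130496.2889, Y=5907406.8559, Z=2396132.1673
→ Helmert⁻¹: X=-130307.4980, Y=5907687.3592, Z=2395858.6486
→ geod (Bowring, a=6378206.400): φ=22.20593300°, λ=91.26358400°, h=1213.5550 m

φ=22.205933°, λ=91.263584°, h=1213.555 m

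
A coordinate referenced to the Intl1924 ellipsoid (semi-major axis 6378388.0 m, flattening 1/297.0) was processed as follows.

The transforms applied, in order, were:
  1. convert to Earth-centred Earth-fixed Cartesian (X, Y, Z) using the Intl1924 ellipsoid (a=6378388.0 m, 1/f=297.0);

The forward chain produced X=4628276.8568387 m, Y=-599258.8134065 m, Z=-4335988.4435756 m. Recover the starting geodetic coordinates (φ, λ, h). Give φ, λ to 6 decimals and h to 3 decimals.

φ=-43.087616°, λ=-7.377484°, h=1899.020 m

start: X=4628276.8568, Y=-599258.8134, Z=-4335988.4436 m
→ geod (Bowring, a=6378388.000): φ=-43.08761600°, λ=-7.37748400°, h=1899.0200 m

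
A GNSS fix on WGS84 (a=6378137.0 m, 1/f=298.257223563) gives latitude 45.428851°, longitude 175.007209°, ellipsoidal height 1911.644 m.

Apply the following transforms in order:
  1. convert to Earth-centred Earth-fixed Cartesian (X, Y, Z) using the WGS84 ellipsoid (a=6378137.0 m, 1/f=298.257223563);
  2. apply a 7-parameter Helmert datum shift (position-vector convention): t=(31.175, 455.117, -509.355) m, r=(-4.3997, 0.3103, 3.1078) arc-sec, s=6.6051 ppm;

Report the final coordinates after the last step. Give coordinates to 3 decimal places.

start: φ=45.428851°, λ=175.007209°, h=1911.644 m
→ ECEF (a=6378137.000, f=1/298.257223563): X=-4468087.3629, Y=390340.5168, Z=4522285.0389
→ Helmert 7p (PV): X=-4468084.7781, Y=390827.3533, Z=4521803.9497

X=-4468084.778 m, Y=390827.353 m, Z=4521803.950 m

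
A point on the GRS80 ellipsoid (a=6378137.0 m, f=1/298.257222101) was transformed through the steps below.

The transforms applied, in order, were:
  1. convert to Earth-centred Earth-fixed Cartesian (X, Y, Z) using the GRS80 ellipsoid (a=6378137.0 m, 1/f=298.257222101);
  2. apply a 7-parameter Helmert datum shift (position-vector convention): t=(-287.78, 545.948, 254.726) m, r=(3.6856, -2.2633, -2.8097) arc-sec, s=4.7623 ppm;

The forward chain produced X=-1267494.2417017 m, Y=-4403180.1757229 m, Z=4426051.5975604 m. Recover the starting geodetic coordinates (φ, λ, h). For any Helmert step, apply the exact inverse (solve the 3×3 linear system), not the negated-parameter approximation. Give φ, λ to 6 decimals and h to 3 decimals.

start: X=-1267494.2417, Y=-4403180.1757, Z=4426051.5976 m
→ Helmert⁻¹: X=-1267091.8772, Y=-4403643.3293, Z=4425868.3838
→ geod (Bowring, a=6378137.000): φ=44.19728600°, λ=-106.05249400°, h=2917.9270 m

φ=44.197286°, λ=-106.052494°, h=2917.927 m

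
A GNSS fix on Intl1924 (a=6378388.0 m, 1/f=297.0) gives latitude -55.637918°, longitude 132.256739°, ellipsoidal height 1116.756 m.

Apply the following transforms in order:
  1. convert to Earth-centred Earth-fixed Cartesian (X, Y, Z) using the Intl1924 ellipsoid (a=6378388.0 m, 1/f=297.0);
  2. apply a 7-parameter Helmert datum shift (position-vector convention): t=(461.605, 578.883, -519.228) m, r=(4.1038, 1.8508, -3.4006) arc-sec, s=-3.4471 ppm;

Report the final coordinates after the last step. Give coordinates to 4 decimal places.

X=-2426418.9241 m, Y=2671875.6692 m, Z=-5243249.5060 m

start: φ=-55.637918°, λ=132.256739°, h=1116.756 m
→ ECEF (a=6378388.000, f=1/297.0): X=-2426885.8896, Y=2671161.6733, Z=-5242823.2714
→ Helmert 7p (PV): X=-2426418.9241, Y=2671875.6692, Z=-5243249.5060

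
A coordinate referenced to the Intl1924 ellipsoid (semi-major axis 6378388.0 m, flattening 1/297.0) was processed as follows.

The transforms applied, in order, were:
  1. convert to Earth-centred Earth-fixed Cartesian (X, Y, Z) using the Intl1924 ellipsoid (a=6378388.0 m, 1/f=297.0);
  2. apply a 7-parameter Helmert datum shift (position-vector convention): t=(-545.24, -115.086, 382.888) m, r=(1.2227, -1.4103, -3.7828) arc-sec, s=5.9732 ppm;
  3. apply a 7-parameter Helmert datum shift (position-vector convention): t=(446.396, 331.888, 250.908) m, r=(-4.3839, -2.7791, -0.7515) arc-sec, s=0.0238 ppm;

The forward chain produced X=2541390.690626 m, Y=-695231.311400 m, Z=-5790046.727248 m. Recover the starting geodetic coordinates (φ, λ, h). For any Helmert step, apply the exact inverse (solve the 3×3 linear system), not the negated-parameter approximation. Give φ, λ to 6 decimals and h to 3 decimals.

φ=-65.679817°, λ=-15.301230°, h=1362.477 m

start: X=2541390.6906, Y=-695231.3114, Z=-5790046.7272 m
→ Helmert⁻¹: X=2540868.7519, Y=-695430.8589, Z=-5790346.5122
→ Helmert⁻¹: X=2541371.9701, Y=-695299.3384, Z=-5790708.0658
→ geod (Bowring, a=6378388.000): φ=-65.67981700°, λ=-15.30123000°, h=1362.4770 m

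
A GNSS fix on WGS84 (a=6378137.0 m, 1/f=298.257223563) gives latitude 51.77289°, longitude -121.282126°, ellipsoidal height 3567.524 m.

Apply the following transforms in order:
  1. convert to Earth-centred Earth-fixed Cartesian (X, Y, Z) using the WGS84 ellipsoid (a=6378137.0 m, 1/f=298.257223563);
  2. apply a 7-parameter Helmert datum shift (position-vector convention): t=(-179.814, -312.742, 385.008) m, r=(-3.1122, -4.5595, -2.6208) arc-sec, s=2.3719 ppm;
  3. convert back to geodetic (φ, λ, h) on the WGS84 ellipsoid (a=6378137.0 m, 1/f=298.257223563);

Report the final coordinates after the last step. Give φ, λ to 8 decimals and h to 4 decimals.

start: φ=51.772890°, λ=-121.282126°, h=3567.524 m
→ ECEF (a=6378137.000, f=1/298.257223563): X=-2054708.0575, Y=-3381777.1950, Z=4990009.0211
→ Helmert 7p (PV): X=-2055046.0189, Y=-3381996.5598, Z=4990411.4709
→ geod (Bowring, a=6378137.000): φ=51.77256571°, λ=-121.28465855°, h=4108.2697 m

φ=51.77256571°, λ=-121.28465855°, h=4108.2697 m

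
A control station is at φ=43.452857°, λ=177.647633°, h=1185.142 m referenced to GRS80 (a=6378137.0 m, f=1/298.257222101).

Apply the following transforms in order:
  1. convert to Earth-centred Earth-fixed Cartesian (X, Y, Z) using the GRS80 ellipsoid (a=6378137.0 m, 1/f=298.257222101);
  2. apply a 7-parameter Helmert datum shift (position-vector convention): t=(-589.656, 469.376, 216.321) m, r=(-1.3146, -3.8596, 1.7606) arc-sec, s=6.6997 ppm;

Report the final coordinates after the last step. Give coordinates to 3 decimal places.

X=-4635151.751 m, Y=190840.329 m, Z=4365133.723 m

start: φ=43.452857°, λ=177.647633°, h=1185.142 m
→ ECEF (a=6378137.000, f=1/298.257222101): X=-4634447.7431, Y=190381.4161, Z=4364976.0916
→ Helmert 7p (PV): X=-4635151.7509, Y=190840.3291, Z=4365133.7235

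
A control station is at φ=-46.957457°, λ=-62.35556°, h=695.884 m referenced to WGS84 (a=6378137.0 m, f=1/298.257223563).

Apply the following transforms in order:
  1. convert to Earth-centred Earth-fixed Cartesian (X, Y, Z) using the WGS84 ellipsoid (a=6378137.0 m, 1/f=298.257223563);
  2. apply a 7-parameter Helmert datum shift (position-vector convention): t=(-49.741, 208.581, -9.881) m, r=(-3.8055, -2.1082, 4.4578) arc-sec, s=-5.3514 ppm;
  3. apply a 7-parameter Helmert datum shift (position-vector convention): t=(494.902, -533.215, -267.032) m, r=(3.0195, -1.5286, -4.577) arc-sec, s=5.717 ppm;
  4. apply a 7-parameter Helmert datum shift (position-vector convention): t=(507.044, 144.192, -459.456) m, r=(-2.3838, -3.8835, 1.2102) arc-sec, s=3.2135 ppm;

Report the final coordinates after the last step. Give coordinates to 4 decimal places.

X=2024867.8870 m, Y=-3863970.0181 m, Z=-4639666.3588 m

start: φ=-46.957457°, λ=-62.355560°, h=695.884 m
→ ECEF (a=6378137.000, f=1/298.257223563): X=2023718.8543, Y=-3863715.1579, Z=-4639046.5625
→ Helmert 7p (PV): X=2023789.2006, Y=-3863527.7523, Z=-4638939.6506
→ Helmert 7p (PV): X=2024244.3194, Y=-3864060.0534, Z=-4639274.7636
→ Helmert 7p (PV): X=2024867.8870, Y=-3863970.0181, Z=-4639666.3588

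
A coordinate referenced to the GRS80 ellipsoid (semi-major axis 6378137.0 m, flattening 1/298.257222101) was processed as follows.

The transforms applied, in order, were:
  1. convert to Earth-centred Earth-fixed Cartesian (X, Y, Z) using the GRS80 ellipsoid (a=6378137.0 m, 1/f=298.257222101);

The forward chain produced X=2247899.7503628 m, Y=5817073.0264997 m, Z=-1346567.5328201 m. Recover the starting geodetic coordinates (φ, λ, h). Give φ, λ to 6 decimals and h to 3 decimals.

start: X=2247899.7504, Y=5817073.0265, Z=-1346567.5328 m
→ geod (Bowring, a=6378137.000): φ=-12.26409000°, λ=68.87190200°, h=2838.7000 m

φ=-12.264090°, λ=68.871902°, h=2838.700 m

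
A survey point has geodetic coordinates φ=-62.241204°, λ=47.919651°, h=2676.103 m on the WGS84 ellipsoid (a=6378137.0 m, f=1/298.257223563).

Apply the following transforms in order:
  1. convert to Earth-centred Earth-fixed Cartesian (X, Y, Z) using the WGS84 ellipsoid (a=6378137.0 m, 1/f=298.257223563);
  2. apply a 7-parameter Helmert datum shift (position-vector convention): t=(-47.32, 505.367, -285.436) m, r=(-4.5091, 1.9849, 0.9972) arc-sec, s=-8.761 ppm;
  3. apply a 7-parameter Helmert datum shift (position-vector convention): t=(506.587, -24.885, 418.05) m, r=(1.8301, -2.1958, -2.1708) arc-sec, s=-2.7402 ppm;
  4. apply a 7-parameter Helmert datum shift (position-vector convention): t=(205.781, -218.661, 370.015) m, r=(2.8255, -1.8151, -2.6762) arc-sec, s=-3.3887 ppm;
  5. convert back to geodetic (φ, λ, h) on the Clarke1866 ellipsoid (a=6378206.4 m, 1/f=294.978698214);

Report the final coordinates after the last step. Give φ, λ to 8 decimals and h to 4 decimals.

φ=-62.23538325°, λ=47.91172886°, h=2551.3282 m

start: φ=-62.241204°, λ=47.919651°, h=2676.103 m
→ ECEF (a=6378137.000, f=1/298.257223563): X=1996900.5278, Y=2211537.9406, Z=-5623453.5023
→ Helmert 7p (PV): X=1996770.9068, Y=2211910.6546, Z=-5623757.2328
→ Helmert 7p (PV): X=1997355.1688, Y=2211908.5910, Z=-5623282.8906
→ Helmert 7p (PV): X=1997632.3638, Y=2211733.5495, Z=-5622845.9441
→ geod (Bowring, a=6378206.400): φ=-62.23538325°, λ=47.91172886°, h=2551.3282 m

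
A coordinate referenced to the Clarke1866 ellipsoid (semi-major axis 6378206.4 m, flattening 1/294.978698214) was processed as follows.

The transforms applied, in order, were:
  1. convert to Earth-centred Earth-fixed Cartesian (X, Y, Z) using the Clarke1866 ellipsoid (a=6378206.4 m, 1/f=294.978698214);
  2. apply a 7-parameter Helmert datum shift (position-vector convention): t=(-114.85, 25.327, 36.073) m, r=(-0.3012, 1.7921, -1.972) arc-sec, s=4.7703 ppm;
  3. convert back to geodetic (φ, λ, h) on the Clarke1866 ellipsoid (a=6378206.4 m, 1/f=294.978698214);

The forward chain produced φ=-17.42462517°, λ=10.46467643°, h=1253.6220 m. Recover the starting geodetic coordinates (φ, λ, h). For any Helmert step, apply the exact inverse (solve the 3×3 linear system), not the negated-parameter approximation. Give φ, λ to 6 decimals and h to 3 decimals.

φ=-17.424136°, λ=10.464791°, h=1337.260 m

start: φ=-17.424625°, λ=10.464676°, h=1253.622 m
→ ECEF (a=6378206.400, f=1/294.978698214): X=5987294.5231, Y=1105861.8451, Z=-1897983.0693
→ Helmert⁻¹: X=5987386.7287, Y=1105891.2571, Z=-1897956.4528
→ geod (Bowring, a=6378206.400): φ=-17.42413600°, λ=10.46479100°, h=1337.2600 m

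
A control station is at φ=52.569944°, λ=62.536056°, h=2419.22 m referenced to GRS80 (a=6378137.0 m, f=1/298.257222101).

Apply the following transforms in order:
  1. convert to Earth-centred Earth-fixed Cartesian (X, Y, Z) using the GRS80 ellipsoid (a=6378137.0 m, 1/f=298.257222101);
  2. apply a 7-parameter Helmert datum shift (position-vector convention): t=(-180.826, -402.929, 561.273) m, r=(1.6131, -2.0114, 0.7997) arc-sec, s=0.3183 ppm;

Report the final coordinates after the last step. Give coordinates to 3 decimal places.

X=1792063.845 m, Y=3447851.126 m, Z=5044127.339 m

start: φ=52.569944°, λ=62.536056°, h=2419.220 m
→ ECEF (a=6378137.000, f=1/298.257222101): X=1792306.6517, Y=3448285.4516, Z=5043520.0150
→ Helmert 7p (PV): X=1792063.8449, Y=3447851.1261, Z=5044127.3385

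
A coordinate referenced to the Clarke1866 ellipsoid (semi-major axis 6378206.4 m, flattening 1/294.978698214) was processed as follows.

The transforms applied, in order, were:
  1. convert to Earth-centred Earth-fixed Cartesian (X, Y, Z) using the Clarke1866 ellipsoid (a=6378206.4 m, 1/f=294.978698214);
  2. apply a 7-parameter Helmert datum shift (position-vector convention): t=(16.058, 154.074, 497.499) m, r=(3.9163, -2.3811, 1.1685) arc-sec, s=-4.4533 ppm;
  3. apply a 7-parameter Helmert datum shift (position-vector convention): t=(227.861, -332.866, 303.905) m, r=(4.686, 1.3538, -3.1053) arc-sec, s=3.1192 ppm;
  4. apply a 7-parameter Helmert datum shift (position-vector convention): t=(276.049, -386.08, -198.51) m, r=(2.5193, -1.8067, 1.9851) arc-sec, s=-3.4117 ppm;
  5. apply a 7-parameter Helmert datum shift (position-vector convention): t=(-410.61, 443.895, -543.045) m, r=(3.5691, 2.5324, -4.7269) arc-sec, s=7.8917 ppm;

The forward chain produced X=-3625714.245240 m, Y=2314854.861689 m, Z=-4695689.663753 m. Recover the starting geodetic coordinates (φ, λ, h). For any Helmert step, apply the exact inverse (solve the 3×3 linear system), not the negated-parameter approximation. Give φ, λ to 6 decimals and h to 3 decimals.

φ=-47.702697°, λ=147.448135°, h=1899.320 m

start: X=-3625714.2452, Y=2314854.8617, Z=-4695689.6638 m
→ Helmert⁻¹: X=-3625270.4152, Y=2314228.3799, Z=-4695194.1195
→ Helmert⁻¹: X=-3625577.6819, Y=2314599.9050, Z=-4695008.1409
→ Helmert⁻¹: X=-3625798.2642, Y=2314764.2929, Z=-4695373.7856
→ Helmert⁻¹: X=-3625871.5660, Y=2314551.9075, Z=-4695894.2860
→ geod (Bowring, a=6378206.400): φ=-47.70269700°, λ=147.44813500°, h=1899.3200 m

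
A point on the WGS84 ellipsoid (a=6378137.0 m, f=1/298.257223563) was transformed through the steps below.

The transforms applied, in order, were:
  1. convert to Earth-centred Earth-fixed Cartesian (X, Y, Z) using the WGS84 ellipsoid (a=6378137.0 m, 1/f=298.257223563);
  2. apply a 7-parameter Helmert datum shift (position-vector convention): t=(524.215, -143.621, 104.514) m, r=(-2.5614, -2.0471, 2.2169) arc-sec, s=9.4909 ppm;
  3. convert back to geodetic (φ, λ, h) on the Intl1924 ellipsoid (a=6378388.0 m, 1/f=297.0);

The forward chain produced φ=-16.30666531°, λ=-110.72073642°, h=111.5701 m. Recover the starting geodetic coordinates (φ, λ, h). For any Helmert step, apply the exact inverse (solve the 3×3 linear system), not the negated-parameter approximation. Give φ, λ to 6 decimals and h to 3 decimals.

φ=-16.307466°, λ=-110.726643°, h=373.414 m

start: φ=-16.306665°, λ=-110.720736°, h=111.570 m
→ ECEF (a=6378388.000, f=1/297.0): X=-2166587.6104, Y=-5727437.9255, Z=-1779376.5281
→ Helmert⁻¹: X=-2167170.4737, Y=-5727194.5574, Z=-1779513.7655
→ geod (Bowring, a=6378137.000): φ=-16.30746600°, λ=-110.72664300°, h=373.4140 m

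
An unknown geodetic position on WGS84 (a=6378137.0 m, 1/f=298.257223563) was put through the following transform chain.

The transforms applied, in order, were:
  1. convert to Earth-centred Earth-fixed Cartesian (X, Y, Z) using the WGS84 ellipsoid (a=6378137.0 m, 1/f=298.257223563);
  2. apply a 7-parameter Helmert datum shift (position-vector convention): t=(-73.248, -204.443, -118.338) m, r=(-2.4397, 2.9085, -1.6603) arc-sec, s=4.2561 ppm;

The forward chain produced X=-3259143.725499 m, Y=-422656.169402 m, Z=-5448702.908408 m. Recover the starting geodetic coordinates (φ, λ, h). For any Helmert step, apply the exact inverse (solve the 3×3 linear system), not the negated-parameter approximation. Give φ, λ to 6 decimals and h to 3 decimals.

start: X=-3259143.7255, Y=-422656.1694, Z=-5448702.9084 m
→ Helmert⁻¹: X=-3258976.3767, Y=-422411.7149, Z=-5448612.3313
→ geod (Bowring, a=6378137.000): φ=-59.07435700°, λ=-172.61479000°, h=483.3640 m

φ=-59.074357°, λ=-172.614790°, h=483.364 m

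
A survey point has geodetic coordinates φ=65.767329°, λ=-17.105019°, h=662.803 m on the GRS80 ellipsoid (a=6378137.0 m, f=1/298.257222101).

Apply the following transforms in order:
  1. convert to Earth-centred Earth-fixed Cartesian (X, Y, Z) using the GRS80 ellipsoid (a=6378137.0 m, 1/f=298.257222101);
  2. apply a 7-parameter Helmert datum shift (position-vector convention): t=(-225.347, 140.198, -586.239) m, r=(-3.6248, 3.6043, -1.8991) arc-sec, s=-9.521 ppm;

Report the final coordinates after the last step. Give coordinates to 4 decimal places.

X=2509165.0635 m, Y=-771982.0378 m, Z=5793279.7463 m

start: φ=65.767329°, λ=-17.105019°, h=662.803 m
→ ECEF (a=6378137.000, f=1/298.257222101): X=2509320.1681, Y=-772208.3039, Z=5793951.4270
→ Helmert 7p (PV): X=2509165.0635, Y=-771982.0378, Z=5793279.7463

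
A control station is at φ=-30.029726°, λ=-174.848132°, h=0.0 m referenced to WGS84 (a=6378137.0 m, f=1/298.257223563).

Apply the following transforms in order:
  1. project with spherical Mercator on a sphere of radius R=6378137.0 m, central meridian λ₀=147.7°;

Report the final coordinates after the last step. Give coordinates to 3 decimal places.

E=4169122.875 m, N=-3507371.416 m

start: φ=-30.029726°, λ=-174.848132°, h=0.000 m
→ merc (R=6378137.0, λ₀=147.7°): E=4169122.8750, N=-3507371.4162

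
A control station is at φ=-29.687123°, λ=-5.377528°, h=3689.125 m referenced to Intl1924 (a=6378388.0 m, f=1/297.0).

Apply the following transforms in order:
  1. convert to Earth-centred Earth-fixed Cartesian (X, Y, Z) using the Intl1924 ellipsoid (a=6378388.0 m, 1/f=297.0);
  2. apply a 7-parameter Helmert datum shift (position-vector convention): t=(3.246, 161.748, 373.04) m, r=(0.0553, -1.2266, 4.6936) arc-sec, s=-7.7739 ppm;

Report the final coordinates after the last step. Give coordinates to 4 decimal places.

start: φ=-29.687123°, λ=-5.377528°, h=3689.125 m
→ ECEF (a=6378388.000, f=1/297.0): X=5524536.0472, Y=-520036.3500, Z=-3142162.8771
→ Helmert 7p (PV): X=5524526.8648, Y=-519744.0059, Z=-3141732.6970

X=5524526.8648 m, Y=-519744.0059 m, Z=-3141732.6970 m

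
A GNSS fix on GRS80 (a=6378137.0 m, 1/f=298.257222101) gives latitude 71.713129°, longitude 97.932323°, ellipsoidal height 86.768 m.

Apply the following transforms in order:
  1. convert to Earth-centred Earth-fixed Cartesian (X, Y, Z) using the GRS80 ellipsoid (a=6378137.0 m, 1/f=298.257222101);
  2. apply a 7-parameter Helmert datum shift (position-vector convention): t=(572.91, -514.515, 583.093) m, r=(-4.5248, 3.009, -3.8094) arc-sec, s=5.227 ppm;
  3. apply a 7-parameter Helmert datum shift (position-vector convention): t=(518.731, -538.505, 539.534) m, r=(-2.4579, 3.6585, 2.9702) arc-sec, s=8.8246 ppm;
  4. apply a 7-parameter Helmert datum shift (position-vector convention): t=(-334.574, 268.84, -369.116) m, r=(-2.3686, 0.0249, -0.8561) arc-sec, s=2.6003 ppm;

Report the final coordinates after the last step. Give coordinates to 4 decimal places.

start: φ=71.713129°, λ=97.932323°, h=86.768 m
→ ECEF (a=6378137.000, f=1/298.257222101): X=-277026.9061, Y=1988185.9531, Z=6033800.7355
→ Helmert 7p (PV): X=-276330.7033, Y=1987819.3100, Z=6034375.7937
→ Helmert 7p (PV): X=-275736.0034, Y=1987366.2752, Z=6034949.7924
→ Helmert 7p (PV): X=-276062.3173, Y=1987710.7287, Z=6034573.5808

X=-276062.3173 m, Y=1987710.7287 m, Z=6034573.5808 m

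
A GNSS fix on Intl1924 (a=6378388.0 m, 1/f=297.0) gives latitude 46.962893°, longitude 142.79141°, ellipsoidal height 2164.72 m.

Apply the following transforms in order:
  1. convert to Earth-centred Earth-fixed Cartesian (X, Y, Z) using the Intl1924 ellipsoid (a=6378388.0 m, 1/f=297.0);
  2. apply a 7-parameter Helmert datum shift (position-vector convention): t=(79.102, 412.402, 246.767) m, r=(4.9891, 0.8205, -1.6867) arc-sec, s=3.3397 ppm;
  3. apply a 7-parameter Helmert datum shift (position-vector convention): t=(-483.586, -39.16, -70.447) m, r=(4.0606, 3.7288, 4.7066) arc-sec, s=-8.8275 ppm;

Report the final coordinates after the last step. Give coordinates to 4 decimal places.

start: φ=46.962893°, λ=142.791410°, h=2164.720 m
→ ECEF (a=6378388.000, f=1/297.0): X=-3474375.3583, Y=2638015.5273, Z=4640618.2635
→ Helmert 7p (PV): X=-3474267.8277, Y=2638352.9039, Z=4640958.1577
→ Helmert 7p (PV): X=-3474697.0494, Y=2638119.8151, Z=4640961.4880

X=-3474697.0494 m, Y=2638119.8151 m, Z=4640961.4880 m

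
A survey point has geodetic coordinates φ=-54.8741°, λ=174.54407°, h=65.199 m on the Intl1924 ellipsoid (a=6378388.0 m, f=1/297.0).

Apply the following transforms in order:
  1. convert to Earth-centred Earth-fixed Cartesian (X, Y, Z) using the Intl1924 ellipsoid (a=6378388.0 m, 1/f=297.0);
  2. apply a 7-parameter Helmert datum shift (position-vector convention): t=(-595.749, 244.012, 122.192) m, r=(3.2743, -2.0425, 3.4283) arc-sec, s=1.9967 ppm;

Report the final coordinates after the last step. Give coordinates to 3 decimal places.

start: φ=-54.874100°, λ=174.544070°, h=65.199 m
→ ECEF (a=6378388.000, f=1/297.0): X=-3661618.7147, Y=349731.4836, Z=-5193491.1101
→ Helmert 7p (PV): X=-3662176.1600, Y=349997.7775, Z=-5193409.9948

X=-3662176.160 m, Y=349997.777 m, Z=-5193409.995 m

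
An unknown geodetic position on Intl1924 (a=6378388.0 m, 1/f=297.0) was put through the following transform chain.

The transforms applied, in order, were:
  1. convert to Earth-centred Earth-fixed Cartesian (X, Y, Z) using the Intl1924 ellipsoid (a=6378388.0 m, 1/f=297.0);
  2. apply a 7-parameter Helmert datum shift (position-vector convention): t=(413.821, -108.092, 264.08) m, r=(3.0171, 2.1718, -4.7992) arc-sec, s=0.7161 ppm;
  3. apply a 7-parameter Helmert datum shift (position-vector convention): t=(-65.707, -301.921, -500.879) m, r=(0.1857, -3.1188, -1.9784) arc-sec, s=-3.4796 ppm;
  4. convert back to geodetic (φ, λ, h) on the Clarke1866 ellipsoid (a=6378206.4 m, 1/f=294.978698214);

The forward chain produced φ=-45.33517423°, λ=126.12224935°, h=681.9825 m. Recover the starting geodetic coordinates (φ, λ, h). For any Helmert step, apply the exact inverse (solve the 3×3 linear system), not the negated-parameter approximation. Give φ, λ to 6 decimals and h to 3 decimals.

φ=-45.329489°, λ=126.125376°, h=652.879 m

start: φ=-45.335174°, λ=126.122249°, h=681.983 m
→ ECEF (a=6378206.400, f=1/294.978698214): X=-2647953.9722, Y=3628290.8497, Z=-4513892.3811
→ Helmert⁻¹: X=-2648000.5263, Y=3628575.9350, Z=-4513370.4350
→ Helmert⁻¹: X=-2648449.3513, Y=3628553.7830, Z=-4513712.2448
→ geod (Bowring, a=6378388.000): φ=-45.32948900°, λ=126.12537600°, h=652.8790 m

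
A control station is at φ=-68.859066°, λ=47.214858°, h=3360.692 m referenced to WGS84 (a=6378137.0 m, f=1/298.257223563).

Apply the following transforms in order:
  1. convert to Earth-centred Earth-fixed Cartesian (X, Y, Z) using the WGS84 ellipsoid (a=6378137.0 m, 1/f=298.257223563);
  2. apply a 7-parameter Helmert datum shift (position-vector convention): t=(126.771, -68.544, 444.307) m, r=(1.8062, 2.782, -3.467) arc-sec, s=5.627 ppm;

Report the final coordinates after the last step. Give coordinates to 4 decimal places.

X=1567998.7004 m, Y=1694041.3130 m, Z=-5929050.8716 m

start: φ=-68.859066°, λ=47.214858°, h=3360.692 m
→ ECEF (a=6378137.000, f=1/298.257223563): X=1567914.6059, Y=1694074.7561, Z=-5929455.5008
→ Helmert 7p (PV): X=1567998.7004, Y=1694041.3130, Z=-5929050.8716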